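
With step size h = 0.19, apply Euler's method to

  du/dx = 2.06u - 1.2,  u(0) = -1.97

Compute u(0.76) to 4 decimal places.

Euler: u_{n+1} = u_n + h·f(x_n, u_n).
x=0.000000, u=-1.970000: f=-5.258200 → u ← -1.970000 + 0.19·(-5.258200) = -2.969058
x=0.190000, u=-2.969058: f=-7.316259 → u ← -2.969058 + 0.19·(-7.316259) = -4.359147
x=0.380000, u=-4.359147: f=-10.179843 → u ← -4.359147 + 0.19·(-10.179843) = -6.293318
x=0.570000, u=-6.293318: f=-14.164234 → u ← -6.293318 + 0.19·(-14.164234) = -8.984522
u(0.76) ≈ -8.9845

-8.9845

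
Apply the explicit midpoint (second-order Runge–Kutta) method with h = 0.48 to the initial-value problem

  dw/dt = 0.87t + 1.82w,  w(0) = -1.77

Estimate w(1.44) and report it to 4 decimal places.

-18.2397

Midpoint: k1 = f(t_n, w_n); k2 = f(t_n + h/2, w_n + (h/2)·k1); w_{n+1} = w_n + h·k2.
t=0.000000, w=-1.770000:
  k1 = f(0.000000, -1.770000) = -3.221400
  k2 = f(0.240000, -2.543136) = -4.419708
  w ← -1.770000 + 0.48·(-4.419708) = -3.891460
t=0.480000, w=-3.891460:
  k1 = f(0.480000, -3.891460) = -6.664856
  k2 = f(0.720000, -5.491025) = -9.367266
  w ← -3.891460 + 0.48·(-9.367266) = -8.387747
t=0.960000, w=-8.387747:
  k1 = f(0.960000, -8.387747) = -14.430500
  k2 = f(1.200000, -11.851067) = -20.524942
  w ← -8.387747 + 0.48·(-20.524942) = -18.239719
w(1.44) ≈ -18.2397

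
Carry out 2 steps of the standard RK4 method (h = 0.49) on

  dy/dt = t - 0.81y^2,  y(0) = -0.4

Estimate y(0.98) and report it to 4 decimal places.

-0.0009

RK4: k1 = f(t_n, y_n); k2 = f(t_n + h/2, y_n + (h/2)·k1); k3 = f(t_n + h/2, y_n + (h/2)·k2); k4 = f(t_n + h, y_n + h·k3); y_{n+1} = y_n + (h/6)·(k1 + 2k2 + 2k3 + k4).
t=0.000000, y=-0.400000:
  k1 = f(0.000000, -0.400000) = -0.129600
  k2 = f(0.245000, -0.431752) = 0.094008
  k3 = f(0.245000, -0.376968) = 0.129895
  k4 = f(0.490000, -0.336351) = 0.398363
  y ← -0.400000 + (0.49/6)·(k1 + 2k2 + 2k3 + k4) = -0.341480
t=0.490000, y=-0.341480:
  k1 = f(0.490000, -0.341480) = 0.395547
  k2 = f(0.735000, -0.244571) = 0.686550
  k3 = f(0.735000, -0.173275) = 0.710680
  k4 = f(0.980000, 0.006753) = 0.979963
  y ← -0.341480 + (0.49/6)·(k1 + 2k2 + 2k3 + k4) = -0.000933
y(0.98) ≈ -0.0009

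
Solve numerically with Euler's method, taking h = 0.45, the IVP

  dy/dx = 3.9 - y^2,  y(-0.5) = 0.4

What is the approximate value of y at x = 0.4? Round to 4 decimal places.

Euler: y_{n+1} = y_n + h·f(x_n, y_n).
x=-0.500000, y=0.400000: f=3.740000 → y ← 0.400000 + 0.45·3.740000 = 2.083000
x=-0.050000, y=2.083000: f=-0.438889 → y ← 2.083000 + 0.45·(-0.438889) = 1.885500
y(0.4) ≈ 1.8855

1.8855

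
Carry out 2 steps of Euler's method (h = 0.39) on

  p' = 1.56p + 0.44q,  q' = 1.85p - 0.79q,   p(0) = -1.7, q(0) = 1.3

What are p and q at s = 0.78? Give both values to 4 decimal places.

Euler on (p,q): p_{n+1} = p_n + h·p', q_{n+1} = q_n + h·q'.
0.000000: (-1.700000, 1.300000); f=(-2.080000, -4.172000) → (-2.511200, -0.327080)
0.390000: (-2.511200, -0.327080); f=(-4.061387, -4.387327) → (-4.095141, -2.038137)
(p(0.78), q(0.78)) ≈ (-4.0951, -2.0381)

-4.0951, -2.0381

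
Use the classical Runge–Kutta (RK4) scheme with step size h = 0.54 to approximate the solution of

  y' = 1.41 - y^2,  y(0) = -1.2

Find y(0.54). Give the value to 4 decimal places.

RK4: k1 = f(x_n, y_n); k2 = f(x_n + h/2, y_n + (h/2)·k1); k3 = f(x_n + h/2, y_n + (h/2)·k2); k4 = f(x_n + h, y_n + h·k3); y_{n+1} = y_n + (h/6)·(k1 + 2k2 + 2k3 + k4).
x=0.000000, y=-1.200000:
  k1 = f(0.000000, -1.200000) = -0.030000
  k2 = f(0.270000, -1.208100) = -0.049506
  k3 = f(0.270000, -1.213367) = -0.062258
  k4 = f(0.540000, -1.233619) = -0.111817
  y ← -1.200000 + (0.54/6)·(k1 + 2k2 + 2k3 + k4) = -1.232881
y(0.54) ≈ -1.2329

-1.2329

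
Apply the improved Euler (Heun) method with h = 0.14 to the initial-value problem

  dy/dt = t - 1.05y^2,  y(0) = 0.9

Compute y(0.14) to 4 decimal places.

Heun: k1 = f(t_n, y_n); k2 = f(t_n + h, y_n + h·k1); y_{n+1} = y_n + (h/2)·(k1 + k2).
t=0.000000, y=0.900000:
  k1 = f(0.000000, 0.900000) = -0.850500
  k2 = f(0.140000, 0.780930) = -0.500344
  y ← 0.900000 + (0.14/2)·(-0.850500 + (-0.500344)) = 0.805441
y(0.14) ≈ 0.8054

0.8054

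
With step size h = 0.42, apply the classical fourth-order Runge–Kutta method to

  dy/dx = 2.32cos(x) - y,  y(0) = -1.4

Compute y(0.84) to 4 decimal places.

RK4: k1 = f(x_n, y_n); k2 = f(x_n + h/2, y_n + (h/2)·k1); k3 = f(x_n + h/2, y_n + (h/2)·k2); k4 = f(x_n + h, y_n + h·k3); y_{n+1} = y_n + (h/6)·(k1 + 2k2 + 2k3 + k4).
x=0.000000, y=-1.400000:
  k1 = f(0.000000, -1.400000) = 3.720000
  k2 = f(0.210000, -0.618800) = 2.887832
  k3 = f(0.210000, -0.793555) = 3.062587
  k4 = f(0.420000, -0.113713) = 2.232080
  y ← -1.400000 + (0.42/6)·(k1 + 2k2 + 2k3 + k4) = -0.150296
x=0.420000, y=-0.150296:
  k1 = f(0.420000, -0.150296) = 2.268662
  k2 = f(0.630000, 0.326123) = 1.548501
  k3 = f(0.630000, 0.174889) = 1.699734
  k4 = f(0.840000, 0.563593) = 0.984921
  y ← -0.150296 + (0.42/6)·(k1 + 2k2 + 2k3 + k4) = 0.532208
y(0.84) ≈ 0.5322

0.5322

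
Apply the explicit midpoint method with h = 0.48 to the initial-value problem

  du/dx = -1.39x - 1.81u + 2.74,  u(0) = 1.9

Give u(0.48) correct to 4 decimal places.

Midpoint: k1 = f(x_n, u_n); k2 = f(x_n + h/2, u_n + (h/2)·k1); u_{n+1} = u_n + h·k2.
x=0.000000, u=1.900000:
  k1 = f(0.000000, 1.900000) = -0.699000
  k2 = f(0.240000, 1.732240) = -0.728954
  u ← 1.900000 + 0.48·(-0.728954) = 1.550102
u(0.48) ≈ 1.5501

1.5501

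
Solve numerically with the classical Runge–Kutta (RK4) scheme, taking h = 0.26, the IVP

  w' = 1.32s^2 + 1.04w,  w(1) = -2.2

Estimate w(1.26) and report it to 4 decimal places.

RK4: k1 = f(s_n, w_n); k2 = f(s_n + h/2, w_n + (h/2)·k1); k3 = f(s_n + h/2, w_n + (h/2)·k2); k4 = f(s_n + h, w_n + h·k3); w_{n+1} = w_n + (h/6)·(k1 + 2k2 + 2k3 + k4).
s=1.000000, w=-2.200000:
  k1 = f(1.000000, -2.200000) = -0.968000
  k2 = f(1.130000, -2.325840) = -0.733366
  k3 = f(1.130000, -2.295338) = -0.701643
  k4 = f(1.260000, -2.382427) = -0.382092
  w ← -2.200000 + (0.26/6)·(k1 + 2k2 + 2k3 + k4) = -2.382871
w(1.26) ≈ -2.3829

-2.3829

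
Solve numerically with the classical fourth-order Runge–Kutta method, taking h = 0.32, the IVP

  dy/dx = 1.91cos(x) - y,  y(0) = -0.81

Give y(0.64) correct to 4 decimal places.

0.4055

RK4: k1 = f(x_n, y_n); k2 = f(x_n + h/2, y_n + (h/2)·k1); k3 = f(x_n + h/2, y_n + (h/2)·k2); k4 = f(x_n + h, y_n + h·k3); y_{n+1} = y_n + (h/6)·(k1 + 2k2 + 2k3 + k4).
x=0.000000, y=-0.810000:
  k1 = f(0.000000, -0.810000) = 2.720000
  k2 = f(0.160000, -0.374800) = 2.260404
  k3 = f(0.160000, -0.448335) = 2.333939
  k4 = f(0.320000, -0.063139) = 1.876179
  y ← -0.810000 + (0.32/6)·(k1 + 2k2 + 2k3 + k4) = -0.074807
x=0.320000, y=-0.074807:
  k1 = f(0.320000, -0.074807) = 1.887847
  k2 = f(0.480000, 0.227248) = 1.466912
  k3 = f(0.480000, 0.159899) = 1.534262
  k4 = f(0.640000, 0.416157) = 1.115846
  y ← -0.074807 + (0.32/6)·(k1 + 2k2 + 2k3 + k4) = 0.405515
y(0.64) ≈ 0.4055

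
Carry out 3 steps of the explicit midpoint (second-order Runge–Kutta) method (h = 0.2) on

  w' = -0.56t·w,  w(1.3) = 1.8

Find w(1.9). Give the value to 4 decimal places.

Midpoint: k1 = f(t_n, w_n); k2 = f(t_n + h/2, w_n + (h/2)·k1); w_{n+1} = w_n + h·k2.
t=1.300000, w=1.800000:
  k1 = f(1.300000, 1.800000) = -1.310400
  k2 = f(1.400000, 1.668960) = -1.308465
  w ← 1.800000 + 0.2·(-1.308465) = 1.538307
t=1.500000, w=1.538307:
  k1 = f(1.500000, 1.538307) = -1.292178
  k2 = f(1.600000, 1.409089) = -1.262544
  w ← 1.538307 + 0.2·(-1.262544) = 1.285798
t=1.700000, w=1.285798:
  k1 = f(1.700000, 1.285798) = -1.224080
  k2 = f(1.800000, 1.163390) = -1.172697
  w ← 1.285798 + 0.2·(-1.172697) = 1.051259
w(1.9) ≈ 1.0513

1.0513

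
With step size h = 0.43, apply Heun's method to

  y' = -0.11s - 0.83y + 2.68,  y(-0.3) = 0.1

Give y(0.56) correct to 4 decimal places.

1.6517

Heun: k1 = f(s_n, y_n); k2 = f(s_n + h, y_n + h·k1); y_{n+1} = y_n + (h/2)·(k1 + k2).
s=-0.300000, y=0.100000:
  k1 = f(-0.300000, 0.100000) = 2.630000
  k2 = f(0.130000, 1.230900) = 1.644053
  y ← 0.100000 + (0.43/2)·(2.630000 + 1.644053) = 1.018921
s=0.130000, y=1.018921:
  k1 = f(0.130000, 1.018921) = 1.819995
  k2 = f(0.560000, 1.801519) = 1.123139
  y ← 1.018921 + (0.43/2)·(1.819995 + 1.123139) = 1.651695
y(0.56) ≈ 1.6517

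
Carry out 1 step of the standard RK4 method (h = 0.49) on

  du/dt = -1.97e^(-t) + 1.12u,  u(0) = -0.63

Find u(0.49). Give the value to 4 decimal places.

-2.1298

RK4: k1 = f(t_n, u_n); k2 = f(t_n + h/2, u_n + (h/2)·k1); k3 = f(t_n + h/2, u_n + (h/2)·k2); k4 = f(t_n + h, u_n + h·k3); u_{n+1} = u_n + (h/6)·(k1 + 2k2 + 2k3 + k4).
t=0.000000, u=-0.630000:
  k1 = f(0.000000, -0.630000) = -2.675600
  k2 = f(0.245000, -1.285522) = -2.981713
  k3 = f(0.245000, -1.360520) = -3.065710
  k4 = f(0.490000, -2.132198) = -3.594936
  u ← -0.630000 + (0.49/6)·(k1 + 2k2 + 2k3 + k4) = -2.129839
u(0.49) ≈ -2.1298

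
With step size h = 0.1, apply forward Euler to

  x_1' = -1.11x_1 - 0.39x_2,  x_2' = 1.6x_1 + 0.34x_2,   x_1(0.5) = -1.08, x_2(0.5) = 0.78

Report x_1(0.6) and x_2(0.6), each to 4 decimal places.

-0.9905, 0.6337

Euler on (x_1,x_2): x_1_{n+1} = x_1_n + h·x_1', x_2_{n+1} = x_2_n + h·x_2'.
0.500000: (-1.080000, 0.780000); f=(0.894600, -1.462800) → (-0.990540, 0.633720)
(x_1(0.6), x_2(0.6)) ≈ (-0.9905, 0.6337)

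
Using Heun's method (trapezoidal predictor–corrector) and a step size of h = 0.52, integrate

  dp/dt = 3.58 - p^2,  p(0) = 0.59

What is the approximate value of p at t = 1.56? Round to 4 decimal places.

1.2878

Heun: k1 = f(t_n, p_n); k2 = f(t_n + h, p_n + h·k1); p_{n+1} = p_n + (h/2)·(k1 + k2).
t=0.000000, p=0.590000:
  k1 = f(0.000000, 0.590000) = 3.231900
  k2 = f(0.520000, 2.270588) = -1.575570
  p ← 0.590000 + (0.52/2)·(3.231900 + (-1.575570)) = 1.020646
t=0.520000, p=1.020646:
  k1 = f(0.520000, 1.020646) = 2.538282
  k2 = f(1.040000, 2.340553) = -1.898186
  p ← 1.020646 + (0.52/2)·(2.538282 + (-1.898186)) = 1.187071
t=1.040000, p=1.187071:
  k1 = f(1.040000, 1.187071) = 2.170863
  k2 = f(1.560000, 2.315920) = -1.783483
  p ← 1.187071 + (0.52/2)·(2.170863 + (-1.783483)) = 1.287790
p(1.56) ≈ 1.2878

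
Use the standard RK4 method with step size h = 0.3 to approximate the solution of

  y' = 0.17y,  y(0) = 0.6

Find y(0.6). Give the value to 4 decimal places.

0.6644

RK4: k1 = f(t_n, y_n); k2 = f(t_n + h/2, y_n + (h/2)·k1); k3 = f(t_n + h/2, y_n + (h/2)·k2); k4 = f(t_n + h, y_n + h·k3); y_{n+1} = y_n + (h/6)·(k1 + 2k2 + 2k3 + k4).
t=0.000000, y=0.600000:
  k1 = f(0.000000, 0.600000) = 0.102000
  k2 = f(0.150000, 0.615300) = 0.104601
  k3 = f(0.150000, 0.615690) = 0.104667
  k4 = f(0.300000, 0.631400) = 0.107338
  y ← 0.600000 + (0.3/6)·(k1 + 2k2 + 2k3 + k4) = 0.631394
t=0.300000, y=0.631394:
  k1 = f(0.300000, 0.631394) = 0.107337
  k2 = f(0.450000, 0.647494) = 0.110074
  k3 = f(0.450000, 0.647905) = 0.110144
  k4 = f(0.600000, 0.664437) = 0.112954
  y ← 0.631394 + (0.3/6)·(k1 + 2k2 + 2k3 + k4) = 0.664430
y(0.6) ≈ 0.6644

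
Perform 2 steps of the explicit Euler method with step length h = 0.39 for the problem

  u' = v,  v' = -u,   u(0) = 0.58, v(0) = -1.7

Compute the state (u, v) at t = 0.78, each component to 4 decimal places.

Euler on (u,v): u_{n+1} = u_n + h·u', v_{n+1} = v_n + h·v'.
0.000000: (0.580000, -1.700000); f=(-1.700000, -0.580000) → (-0.083000, -1.926200)
0.390000: (-0.083000, -1.926200); f=(-1.926200, 0.083000) → (-0.834218, -1.893830)
(u(0.78), v(0.78)) ≈ (-0.8342, -1.8938)

-0.8342, -1.8938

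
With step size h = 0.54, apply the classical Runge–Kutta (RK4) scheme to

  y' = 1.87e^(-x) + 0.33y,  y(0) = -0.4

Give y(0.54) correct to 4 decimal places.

0.3830

RK4: k1 = f(x_n, y_n); k2 = f(x_n + h/2, y_n + (h/2)·k1); k3 = f(x_n + h/2, y_n + (h/2)·k2); k4 = f(x_n + h, y_n + h·k3); y_{n+1} = y_n + (h/6)·(k1 + 2k2 + 2k3 + k4).
x=0.000000, y=-0.400000:
  k1 = f(0.000000, -0.400000) = 1.738000
  k2 = f(0.270000, 0.069260) = 1.450375
  k3 = f(0.270000, -0.008399) = 1.424748
  k4 = f(0.540000, 0.369364) = 1.211629
  y ← -0.400000 + (0.54/6)·(k1 + 2k2 + 2k3 + k4) = 0.382989
y(0.54) ≈ 0.3830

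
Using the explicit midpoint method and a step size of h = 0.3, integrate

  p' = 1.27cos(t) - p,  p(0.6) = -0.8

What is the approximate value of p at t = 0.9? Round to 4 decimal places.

-0.3644

Midpoint: k1 = f(t_n, p_n); k2 = f(t_n + h/2, p_n + (h/2)·k1); p_{n+1} = p_n + h·k2.
t=0.600000, p=-0.800000:
  k1 = f(0.600000, -0.800000) = 1.848176
  k2 = f(0.750000, -0.522774) = 1.452018
  p ← -0.800000 + 0.3·1.452018 = -0.364394
p(0.9) ≈ -0.3644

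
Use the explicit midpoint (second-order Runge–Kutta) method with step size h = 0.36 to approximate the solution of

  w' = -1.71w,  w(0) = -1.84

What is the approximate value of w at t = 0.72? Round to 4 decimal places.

Midpoint: k1 = f(t_n, w_n); k2 = f(t_n + h/2, w_n + (h/2)·k1); w_{n+1} = w_n + h·k2.
t=0.000000, w=-1.840000:
  k1 = f(0.000000, -1.840000) = 3.146400
  k2 = f(0.180000, -1.273648) = 2.177938
  w ← -1.840000 + 0.36·2.177938 = -1.055942
t=0.360000, w=-1.055942:
  k1 = f(0.360000, -1.055942) = 1.805661
  k2 = f(0.540000, -0.730923) = 1.249879
  w ← -1.055942 + 0.36·1.249879 = -0.605986
w(0.72) ≈ -0.6060

-0.6060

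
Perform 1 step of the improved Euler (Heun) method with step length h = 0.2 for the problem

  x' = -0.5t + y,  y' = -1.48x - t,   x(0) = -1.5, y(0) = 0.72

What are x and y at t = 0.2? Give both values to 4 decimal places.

Heun on (x,y): k1 = f(t_n, state_n); k2 = f(t_n + h, state_n + h·k1); state_{n+1} = state_n + (h/2)·(k1 + k2).
0.000000: (-1.500000, 0.720000)
  k1 = (0.720000, 2.220000)
  predictor → (-1.356000, 1.164000)
  k2 = (1.064000, 1.806880)
  → (-1.321600, 1.122688)
(x(0.2), y(0.2)) ≈ (-1.3216, 1.1227)

-1.3216, 1.1227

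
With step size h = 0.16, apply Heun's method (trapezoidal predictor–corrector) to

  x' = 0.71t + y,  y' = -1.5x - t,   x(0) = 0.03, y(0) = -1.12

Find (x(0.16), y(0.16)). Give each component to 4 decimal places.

-0.1407, -1.1185

Heun on (x,y): k1 = f(t_n, state_n); k2 = f(t_n + h, state_n + h·k1); state_{n+1} = state_n + (h/2)·(k1 + k2).
0.000000: (0.030000, -1.120000)
  k1 = (-1.120000, -0.045000)
  predictor → (-0.149200, -1.127200)
  k2 = (-1.013600, 0.063800)
  → (-0.140688, -1.118496)
(x(0.16), y(0.16)) ≈ (-0.1407, -1.1185)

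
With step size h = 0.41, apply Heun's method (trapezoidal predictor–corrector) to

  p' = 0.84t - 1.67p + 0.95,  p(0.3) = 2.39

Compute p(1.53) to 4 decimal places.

Heun: k1 = f(t_n, p_n); k2 = f(t_n + h, p_n + h·k1); p_{n+1} = p_n + (h/2)·(k1 + k2).
t=0.300000, p=2.390000:
  k1 = f(0.300000, 2.390000) = -2.789300
  k2 = f(0.710000, 1.246387) = -0.535066
  p ← 2.390000 + (0.41/2)·(-2.789300 + (-0.535066)) = 1.708505
t=0.710000, p=1.708505:
  k1 = f(0.710000, 1.708505) = -1.306803
  k2 = f(1.120000, 1.172716) = -0.067635
  p ← 1.708505 + (0.41/2)·(-1.306803 + (-0.067635)) = 1.426745
t=1.120000, p=1.426745:
  k1 = f(1.120000, 1.426745) = -0.491864
  k2 = f(1.530000, 1.225081) = 0.189315
  p ← 1.426745 + (0.41/2)·(-0.491864 + 0.189315) = 1.364723
p(1.53) ≈ 1.3647

1.3647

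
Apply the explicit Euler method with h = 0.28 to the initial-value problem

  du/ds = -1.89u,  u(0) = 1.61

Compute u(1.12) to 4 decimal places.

Euler: u_{n+1} = u_n + h·f(s_n, u_n).
s=0.000000, u=1.610000: f=-3.042900 → u ← 1.610000 + 0.28·(-3.042900) = 0.757988
s=0.280000, u=0.757988: f=-1.432597 → u ← 0.757988 + 0.28·(-1.432597) = 0.356861
s=0.560000, u=0.356861: f=-0.674467 → u ← 0.356861 + 0.28·(-0.674467) = 0.168010
s=0.840000, u=0.168010: f=-0.317539 → u ← 0.168010 + 0.28·(-0.317539) = 0.079099
u(1.12) ≈ 0.0791

0.0791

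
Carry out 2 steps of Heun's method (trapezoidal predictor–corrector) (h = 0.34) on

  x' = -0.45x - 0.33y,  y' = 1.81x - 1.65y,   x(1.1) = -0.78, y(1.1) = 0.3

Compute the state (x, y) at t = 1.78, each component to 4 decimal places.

-0.5376, -0.3417

Heun on (x,y): k1 = f(t_n, state_n); k2 = f(t_n + h, state_n + h·k1); state_{n+1} = state_n + (h/2)·(k1 + k2).
1.100000: (-0.780000, 0.300000)
  k1 = (0.252000, -1.906800)
  predictor → (-0.694320, -0.348312)
  k2 = (0.427387, -0.682004)
  → (-0.664504, -0.140097)
1.440000: (-0.664504, -0.140097)
  k1 = (0.345259, -0.971593)
  predictor → (-0.547116, -0.470438)
  k2 = (0.401447, -0.214057)
  → (-0.537564, -0.341657)
(x(1.78), y(1.78)) ≈ (-0.5376, -0.3417)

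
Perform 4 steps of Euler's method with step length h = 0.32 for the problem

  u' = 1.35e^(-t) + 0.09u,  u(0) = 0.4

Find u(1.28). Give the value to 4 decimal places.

1.6503

Euler: u_{n+1} = u_n + h·f(t_n, u_n).
t=0.000000, u=0.400000: f=1.386000 → u ← 0.400000 + 0.32·1.386000 = 0.843520
t=0.320000, u=0.843520: f=1.056218 → u ← 0.843520 + 0.32·1.056218 = 1.181510
t=0.640000, u=1.181510: f=0.818181 → u ← 1.181510 + 0.32·0.818181 = 1.443328
t=0.960000, u=1.443328: f=0.646805 → u ← 1.443328 + 0.32·0.646805 = 1.650305
u(1.28) ≈ 1.6503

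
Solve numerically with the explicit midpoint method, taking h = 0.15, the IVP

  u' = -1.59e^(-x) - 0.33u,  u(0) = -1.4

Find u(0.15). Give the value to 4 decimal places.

Midpoint: k1 = f(x_n, u_n); k2 = f(x_n + h/2, u_n + (h/2)·k1); u_{n+1} = u_n + h·k2.
x=0.000000, u=-1.400000:
  k1 = f(0.000000, -1.400000) = -1.128000
  k2 = f(0.075000, -1.484600) = -0.985194
  u ← -1.400000 + 0.15·(-0.985194) = -1.547779
u(0.15) ≈ -1.5478

-1.5478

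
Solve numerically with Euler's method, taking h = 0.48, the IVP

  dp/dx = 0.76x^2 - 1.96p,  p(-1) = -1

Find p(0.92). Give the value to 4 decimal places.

Euler: p_{n+1} = p_n + h·f(x_n, p_n).
x=-1.000000, p=-1.000000: f=2.720000 → p ← -1.000000 + 0.48·2.720000 = 0.305600
x=-0.520000, p=0.305600: f=-0.393472 → p ← 0.305600 + 0.48·(-0.393472) = 0.116733
x=-0.040000, p=0.116733: f=-0.227582 → p ← 0.116733 + 0.48·(-0.227582) = 0.007494
x=0.440000, p=0.007494: f=0.132447 → p ← 0.007494 + 0.48·0.132447 = 0.071069
p(0.92) ≈ 0.0711

0.0711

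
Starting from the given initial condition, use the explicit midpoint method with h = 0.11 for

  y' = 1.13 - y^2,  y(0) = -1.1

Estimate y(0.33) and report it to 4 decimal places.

-1.1385

Midpoint: k1 = f(x_n, y_n); k2 = f(x_n + h/2, y_n + (h/2)·k1); y_{n+1} = y_n + h·k2.
x=0.000000, y=-1.100000:
  k1 = f(0.000000, -1.100000) = -0.080000
  k2 = f(0.055000, -1.104400) = -0.089699
  y ← -1.100000 + 0.11·(-0.089699) = -1.109867
x=0.110000, y=-1.109867:
  k1 = f(0.110000, -1.109867) = -0.101805
  k2 = f(0.165000, -1.115466) = -0.114265
  y ← -1.109867 + 0.11·(-0.114265) = -1.122436
x=0.220000, y=-1.122436:
  k1 = f(0.220000, -1.122436) = -0.129863
  k2 = f(0.275000, -1.129579) = -0.145948
  y ← -1.122436 + 0.11·(-0.145948) = -1.138490
y(0.33) ≈ -1.1385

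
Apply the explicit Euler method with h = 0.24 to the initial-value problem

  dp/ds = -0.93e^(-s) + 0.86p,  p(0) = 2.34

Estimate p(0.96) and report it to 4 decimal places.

4.0339

Euler: p_{n+1} = p_n + h·f(s_n, p_n).
s=0.000000, p=2.340000: f=1.082400 → p ← 2.340000 + 0.24·1.082400 = 2.599776
s=0.240000, p=2.599776: f=1.504243 → p ← 2.599776 + 0.24·1.504243 = 2.960794
s=0.480000, p=2.960794: f=1.970815 → p ← 2.960794 + 0.24·1.970815 = 3.433790
s=0.720000, p=3.433790: f=2.500380 → p ← 3.433790 + 0.24·2.500380 = 4.033881
p(0.96) ≈ 4.0339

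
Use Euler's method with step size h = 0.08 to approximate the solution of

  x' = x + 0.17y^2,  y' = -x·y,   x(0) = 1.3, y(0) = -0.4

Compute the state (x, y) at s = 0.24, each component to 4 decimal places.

Euler on (x,y): x_{n+1} = x_n + h·x', y_{n+1} = y_n + h·y'.
0.000000: (1.300000, -0.400000); f=(1.327200, 0.520000) → (1.406176, -0.358400)
0.080000: (1.406176, -0.358400); f=(1.428013, 0.503973) → (1.520417, -0.318082)
0.160000: (1.520417, -0.318082); f=(1.537617, 0.483617) → (1.643426, -0.279393)
(x(0.24), y(0.24)) ≈ (1.6434, -0.2794)

1.6434, -0.2794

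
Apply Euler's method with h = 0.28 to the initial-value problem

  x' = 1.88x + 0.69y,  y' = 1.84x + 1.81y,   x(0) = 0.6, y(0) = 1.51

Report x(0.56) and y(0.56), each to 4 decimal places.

Euler on (x,y): x_{n+1} = x_n + h·x', y_{n+1} = y_n + h·y'.
0.000000: (0.600000, 1.510000); f=(2.169900, 3.837100) → (1.207572, 2.584388)
0.280000: (1.207572, 2.584388); f=(4.053463, 6.899675) → (2.342542, 4.516297)
(x(0.56), y(0.56)) ≈ (2.3425, 4.5163)

2.3425, 4.5163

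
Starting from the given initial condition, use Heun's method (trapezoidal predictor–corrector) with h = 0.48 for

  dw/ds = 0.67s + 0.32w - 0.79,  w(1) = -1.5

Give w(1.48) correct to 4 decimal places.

Heun: k1 = f(s_n, w_n); k2 = f(s_n + h, w_n + h·k1); w_{n+1} = w_n + (h/2)·(k1 + k2).
s=1.000000, w=-1.500000:
  k1 = f(1.000000, -1.500000) = -0.600000
  k2 = f(1.480000, -1.788000) = -0.370560
  w ← -1.500000 + (0.48/2)·(-0.600000 + (-0.370560)) = -1.732934
w(1.48) ≈ -1.7329

-1.7329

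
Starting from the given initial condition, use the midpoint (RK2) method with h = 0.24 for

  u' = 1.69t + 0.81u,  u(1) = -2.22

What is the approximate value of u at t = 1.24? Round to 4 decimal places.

Midpoint: k1 = f(t_n, u_n); k2 = f(t_n + h/2, u_n + (h/2)·k1); u_{n+1} = u_n + h·k2.
t=1.000000, u=-2.220000:
  k1 = f(1.000000, -2.220000) = -0.108200
  k2 = f(1.120000, -2.232984) = 0.084083
  u ← -2.220000 + 0.24·0.084083 = -2.199820
u(1.24) ≈ -2.1998

-2.1998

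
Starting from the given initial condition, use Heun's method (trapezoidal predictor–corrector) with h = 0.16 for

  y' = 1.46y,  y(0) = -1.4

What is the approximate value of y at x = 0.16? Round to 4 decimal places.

Heun: k1 = f(x_n, y_n); k2 = f(x_n + h, y_n + h·k1); y_{n+1} = y_n + (h/2)·(k1 + k2).
x=0.000000, y=-1.400000:
  k1 = f(0.000000, -1.400000) = -2.044000
  k2 = f(0.160000, -1.727040) = -2.521478
  y ← -1.400000 + (0.16/2)·(-2.044000 + (-2.521478)) = -1.765238
y(0.16) ≈ -1.7652

-1.7652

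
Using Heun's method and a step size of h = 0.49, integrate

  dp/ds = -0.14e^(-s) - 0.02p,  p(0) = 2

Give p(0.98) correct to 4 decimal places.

1.8731

Heun: k1 = f(s_n, p_n); k2 = f(s_n + h, p_n + h·k1); p_{n+1} = p_n + (h/2)·(k1 + k2).
s=0.000000, p=2.000000:
  k1 = f(0.000000, 2.000000) = -0.180000
  k2 = f(0.490000, 1.911800) = -0.124004
  p ← 2.000000 + (0.49/2)·(-0.180000 + (-0.124004)) = 1.925519
s=0.490000, p=1.925519:
  k1 = f(0.490000, 1.925519) = -0.124278
  k2 = f(0.980000, 1.864623) = -0.089836
  p ← 1.925519 + (0.49/2)·(-0.124278 + (-0.089836)) = 1.873061
p(0.98) ≈ 1.8731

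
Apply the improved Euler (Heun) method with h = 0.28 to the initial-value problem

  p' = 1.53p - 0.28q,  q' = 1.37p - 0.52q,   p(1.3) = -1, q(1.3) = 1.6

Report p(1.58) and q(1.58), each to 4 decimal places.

-1.6483, 0.9221

Heun on (p,q): k1 = f(s_n, state_n); k2 = f(s_n + h, state_n + h·k1); state_{n+1} = state_n + (h/2)·(k1 + k2).
1.300000: (-1.000000, 1.600000)
  k1 = (-1.978000, -2.202000)
  predictor → (-1.553840, 0.983440)
  k2 = (-2.652738, -2.640150)
  → (-1.648303, 0.922099)
(p(1.58), q(1.58)) ≈ (-1.6483, 0.9221)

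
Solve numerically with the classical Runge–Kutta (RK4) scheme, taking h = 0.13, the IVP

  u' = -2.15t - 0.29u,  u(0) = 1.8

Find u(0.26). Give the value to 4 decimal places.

RK4: k1 = f(t_n, u_n); k2 = f(t_n + h/2, u_n + (h/2)·k1); k3 = f(t_n + h/2, u_n + (h/2)·k2); k4 = f(t_n + h, u_n + h·k3); u_{n+1} = u_n + (h/6)·(k1 + 2k2 + 2k3 + k4).
t=0.000000, u=1.800000:
  k1 = f(0.000000, 1.800000) = -0.522000
  k2 = f(0.065000, 1.766070) = -0.651910
  k3 = f(0.065000, 1.757626) = -0.649461
  k4 = f(0.130000, 1.715570) = -0.777015
  u ← 1.800000 + (0.13/6)·(k1 + 2k2 + 2k3 + k4) = 1.715462
t=0.130000, u=1.715462:
  k1 = f(0.130000, 1.715462) = -0.776984
  k2 = f(0.195000, 1.664958) = -0.902088
  k3 = f(0.195000, 1.656826) = -0.899730
  k4 = f(0.260000, 1.598497) = -1.022564
  u ← 1.715462 + (0.13/6)·(k1 + 2k2 + 2k3 + k4) = 1.598393
u(0.26) ≈ 1.5984

1.5984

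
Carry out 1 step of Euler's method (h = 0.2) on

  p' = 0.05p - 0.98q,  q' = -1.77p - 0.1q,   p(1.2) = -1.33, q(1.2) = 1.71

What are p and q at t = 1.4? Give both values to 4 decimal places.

-1.6785, 2.1466

Euler on (p,q): p_{n+1} = p_n + h·p', q_{n+1} = q_n + h·q'.
1.200000: (-1.330000, 1.710000); f=(-1.742300, 2.183100) → (-1.678460, 2.146620)
(p(1.4), q(1.4)) ≈ (-1.6785, 2.1466)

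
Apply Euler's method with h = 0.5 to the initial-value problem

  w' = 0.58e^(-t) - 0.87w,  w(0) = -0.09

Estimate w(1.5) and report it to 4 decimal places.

0.2824

Euler: w_{n+1} = w_n + h·f(t_n, w_n).
t=0.000000, w=-0.090000: f=0.658300 → w ← -0.090000 + 0.5·0.658300 = 0.239150
t=0.500000, w=0.239150: f=0.143727 → w ← 0.239150 + 0.5·0.143727 = 0.311014
t=1.000000, w=0.311014: f=-0.057212 → w ← 0.311014 + 0.5·(-0.057212) = 0.282408
w(1.5) ≈ 0.2824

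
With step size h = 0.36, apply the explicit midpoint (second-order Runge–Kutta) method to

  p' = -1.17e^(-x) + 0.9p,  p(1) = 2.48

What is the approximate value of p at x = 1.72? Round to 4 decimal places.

Midpoint: k1 = f(x_n, p_n); k2 = f(x_n + h/2, p_n + (h/2)·k1); p_{n+1} = p_n + h·k2.
x=1.000000, p=2.480000:
  k1 = f(1.000000, 2.480000) = 1.801581
  k2 = f(1.180000, 2.804285) = 2.164340
  p ← 2.480000 + 0.36·2.164340 = 3.259162
x=1.360000, p=3.259162:
  k1 = f(1.360000, 3.259162) = 2.632953
  k2 = f(1.540000, 3.733094) = 3.108959
  p ← 3.259162 + 0.36·3.108959 = 4.378388
p(1.72) ≈ 4.3784

4.3784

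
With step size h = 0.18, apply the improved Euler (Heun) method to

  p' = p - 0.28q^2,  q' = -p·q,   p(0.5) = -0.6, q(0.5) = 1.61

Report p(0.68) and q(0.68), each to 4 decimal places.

Heun on (p,q): k1 = f(t_n, state_n); k2 = f(t_n + h, state_n + h·k1); state_{n+1} = state_n + (h/2)·(k1 + k2).
0.500000: (-0.600000, 1.610000)
  k1 = (-1.325788, 0.966000)
  predictor → (-0.838642, 1.783880)
  k2 = (-1.729666, 1.496036)
  → (-0.874991, 1.831583)
(p(0.68), q(0.68)) ≈ (-0.8750, 1.8316)

-0.8750, 1.8316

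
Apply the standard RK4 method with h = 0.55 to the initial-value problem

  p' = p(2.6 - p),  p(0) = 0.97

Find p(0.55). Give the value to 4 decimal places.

1.8524

RK4: k1 = f(t_n, p_n); k2 = f(t_n + h/2, p_n + (h/2)·k1); k3 = f(t_n + h/2, p_n + (h/2)·k2); k4 = f(t_n + h, p_n + h·k3); p_{n+1} = p_n + (h/6)·(k1 + 2k2 + 2k3 + k4).
t=0.000000, p=0.970000:
  k1 = f(0.000000, 0.970000) = 1.581100
  k2 = f(0.275000, 1.404803) = 1.679016
  k3 = f(0.275000, 1.431730) = 1.672647
  k4 = f(0.550000, 1.889956) = 1.341952
  p ← 0.970000 + (0.55/6)·(k1 + 2k2 + 2k3 + k4) = 1.852418
p(0.55) ≈ 1.8524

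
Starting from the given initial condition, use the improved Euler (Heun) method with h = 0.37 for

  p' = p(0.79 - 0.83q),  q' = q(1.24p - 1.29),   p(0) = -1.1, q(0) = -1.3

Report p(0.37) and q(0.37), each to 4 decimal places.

Heun on (p,q): k1 = f(s_n, state_n); k2 = f(s_n + h, state_n + h·k1); state_{n+1} = state_n + (h/2)·(k1 + k2).
0.000000: (-1.100000, -1.300000)
  k1 = (-2.055900, 3.450200)
  predictor → (-1.860683, -0.023426)
  k2 = (-1.506118, 0.084269)
  → (-1.758973, -0.646123)
(p(0.37), q(0.37)) ≈ (-1.7590, -0.6461)

-1.7590, -0.6461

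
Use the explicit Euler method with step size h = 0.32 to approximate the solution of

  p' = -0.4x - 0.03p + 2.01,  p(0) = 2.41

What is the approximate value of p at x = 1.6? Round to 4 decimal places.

5.0457

Euler: p_{n+1} = p_n + h·f(x_n, p_n).
x=0.000000, p=2.410000: f=1.937700 → p ← 2.410000 + 0.32·1.937700 = 3.030064
x=0.320000, p=3.030064: f=1.791098 → p ← 3.030064 + 0.32·1.791098 = 3.603215
x=0.640000, p=3.603215: f=1.645904 → p ← 3.603215 + 0.32·1.645904 = 4.129905
x=0.960000, p=4.129905: f=1.502103 → p ← 4.129905 + 0.32·1.502103 = 4.610577
x=1.280000, p=4.610577: f=1.359683 → p ← 4.610577 + 0.32·1.359683 = 5.045676
p(1.6) ≈ 5.0457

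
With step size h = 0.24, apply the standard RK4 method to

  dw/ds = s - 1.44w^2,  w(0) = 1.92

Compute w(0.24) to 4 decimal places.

1.1747

RK4: k1 = f(s_n, w_n); k2 = f(s_n + h/2, w_n + (h/2)·k1); k3 = f(s_n + h/2, w_n + (h/2)·k2); k4 = f(s_n + h, w_n + h·k3); w_{n+1} = w_n + (h/6)·(k1 + 2k2 + 2k3 + k4).
s=0.000000, w=1.920000:
  k1 = f(0.000000, 1.920000) = -5.308416
  k2 = f(0.120000, 1.282990) = -2.250332
  k3 = f(0.120000, 1.649960) = -3.800211
  k4 = f(0.240000, 1.007949) = -1.222985
  w ← 1.920000 + (0.24/6)·(k1 + 2k2 + 2k3 + k4) = 1.174701
w(0.24) ≈ 1.1747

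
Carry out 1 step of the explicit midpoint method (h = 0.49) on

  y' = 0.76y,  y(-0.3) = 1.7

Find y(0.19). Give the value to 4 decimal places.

2.4510

Midpoint: k1 = f(x_n, y_n); k2 = f(x_n + h/2, y_n + (h/2)·k1); y_{n+1} = y_n + h·k2.
x=-0.300000, y=1.700000:
  k1 = f(-0.300000, 1.700000) = 1.292000
  k2 = f(-0.055000, 2.016540) = 1.532570
  y ← 1.700000 + 0.49·1.532570 = 2.450959
y(0.19) ≈ 2.4510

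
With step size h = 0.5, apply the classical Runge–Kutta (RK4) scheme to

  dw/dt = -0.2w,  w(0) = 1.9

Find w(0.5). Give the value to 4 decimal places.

1.7192

RK4: k1 = f(t_n, w_n); k2 = f(t_n + h/2, w_n + (h/2)·k1); k3 = f(t_n + h/2, w_n + (h/2)·k2); k4 = f(t_n + h, w_n + h·k3); w_{n+1} = w_n + (h/6)·(k1 + 2k2 + 2k3 + k4).
t=0.000000, w=1.900000:
  k1 = f(0.000000, 1.900000) = -0.380000
  k2 = f(0.250000, 1.805000) = -0.361000
  k3 = f(0.250000, 1.809750) = -0.361950
  k4 = f(0.500000, 1.719025) = -0.343805
  w ← 1.900000 + (0.5/6)·(k1 + 2k2 + 2k3 + k4) = 1.719191
w(0.5) ≈ 1.7192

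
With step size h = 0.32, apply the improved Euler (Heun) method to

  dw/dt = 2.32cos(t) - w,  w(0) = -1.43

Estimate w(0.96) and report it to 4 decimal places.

0.5726

Heun: k1 = f(t_n, w_n); k2 = f(t_n + h, w_n + h·k1); w_{n+1} = w_n + (h/2)·(k1 + k2).
t=0.000000, w=-1.430000:
  k1 = f(0.000000, -1.430000) = 3.750000
  k2 = f(0.320000, -0.230000) = 2.432226
  w ← -1.430000 + (0.32/2)·(3.750000 + 2.432226) = -0.440844
t=0.320000, w=-0.440844:
  k1 = f(0.320000, -0.440844) = 2.643070
  k2 = f(0.640000, 0.404939) = 1.455924
  w ← -0.440844 + (0.32/2)·(2.643070 + 1.455924) = 0.214995
t=0.640000, w=0.214995:
  k1 = f(0.640000, 0.214995) = 1.645867
  k2 = f(0.960000, 0.741673) = 0.588894
  w ← 0.214995 + (0.32/2)·(1.645867 + 0.588894) = 0.572557
w(0.96) ≈ 0.5726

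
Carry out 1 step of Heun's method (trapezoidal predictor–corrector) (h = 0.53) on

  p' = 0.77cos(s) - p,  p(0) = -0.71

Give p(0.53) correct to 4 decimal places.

Heun: k1 = f(s_n, p_n); k2 = f(s_n + h, p_n + h·k1); p_{n+1} = p_n + (h/2)·(k1 + k2).
s=0.000000, p=-0.710000:
  k1 = f(0.000000, -0.710000) = 1.480000
  k2 = f(0.530000, 0.074400) = 0.589961
  p ← -0.710000 + (0.53/2)·(1.480000 + 0.589961) = -0.161460
p(0.53) ≈ -0.1615

-0.1615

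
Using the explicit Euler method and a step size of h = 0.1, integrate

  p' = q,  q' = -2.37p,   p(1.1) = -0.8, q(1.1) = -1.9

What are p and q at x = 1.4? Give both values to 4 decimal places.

Euler on (p,q): p_{n+1} = p_n + h·p', q_{n+1} = q_n + h·q'.
1.100000: (-0.800000, -1.900000); f=(-1.900000, 1.896000) → (-0.990000, -1.710400)
1.200000: (-0.990000, -1.710400); f=(-1.710400, 2.346300) → (-1.161040, -1.475770)
1.300000: (-1.161040, -1.475770); f=(-1.475770, 2.751665) → (-1.308617, -1.200604)
(p(1.4), q(1.4)) ≈ (-1.3086, -1.2006)

-1.3086, -1.2006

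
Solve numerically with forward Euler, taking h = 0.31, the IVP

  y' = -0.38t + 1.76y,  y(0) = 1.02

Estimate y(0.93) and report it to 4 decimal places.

Euler: y_{n+1} = y_n + h·f(t_n, y_n).
t=0.000000, y=1.020000: f=1.795200 → y ← 1.020000 + 0.31·1.795200 = 1.576512
t=0.310000, y=1.576512: f=2.656861 → y ← 1.576512 + 0.31·2.656861 = 2.400139
t=0.620000, y=2.400139: f=3.988645 → y ← 2.400139 + 0.31·3.988645 = 3.636619
y(0.93) ≈ 3.6366

3.6366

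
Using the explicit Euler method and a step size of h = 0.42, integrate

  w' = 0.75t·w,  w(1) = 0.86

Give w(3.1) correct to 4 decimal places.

Euler: w_{n+1} = w_n + h·f(t_n, w_n).
t=1.000000, w=0.860000: f=0.645000 → w ← 0.860000 + 0.42·0.645000 = 1.130900
t=1.420000, w=1.130900: f=1.204408 → w ← 1.130900 + 0.42·1.204408 = 1.636752
t=1.840000, w=1.636752: f=2.258717 → w ← 1.636752 + 0.42·2.258717 = 2.585413
t=2.260000, w=2.585413: f=4.382275 → w ← 2.585413 + 0.42·4.382275 = 4.425968
t=2.680000, w=4.425968: f=8.896196 → w ← 4.425968 + 0.42·8.896196 = 8.162370
w(3.1) ≈ 8.1624

8.1624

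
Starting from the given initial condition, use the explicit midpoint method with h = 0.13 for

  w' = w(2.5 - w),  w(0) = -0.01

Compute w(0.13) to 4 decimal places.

Midpoint: k1 = f(x_n, w_n); k2 = f(x_n + h/2, w_n + (h/2)·k1); w_{n+1} = w_n + h·k2.
x=0.000000, w=-0.010000:
  k1 = f(0.000000, -0.010000) = -0.025100
  k2 = f(0.065000, -0.011631) = -0.029214
  w ← -0.010000 + 0.13·(-0.029214) = -0.013798
w(0.13) ≈ -0.0138

-0.0138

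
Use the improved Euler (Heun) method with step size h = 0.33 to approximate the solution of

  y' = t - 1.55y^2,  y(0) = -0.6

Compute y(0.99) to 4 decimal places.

-1.5690

Heun: k1 = f(t_n, y_n); k2 = f(t_n + h, y_n + h·k1); y_{n+1} = y_n + (h/2)·(k1 + k2).
t=0.000000, y=-0.600000:
  k1 = f(0.000000, -0.600000) = -0.558000
  k2 = f(0.330000, -0.784140) = -0.623057
  y ← -0.600000 + (0.33/2)·(-0.558000 + (-0.623057)) = -0.794874
t=0.330000, y=-0.794874:
  k1 = f(0.330000, -0.794874) = -0.649329
  k2 = f(0.660000, -1.009153) = -0.918504
  y ← -0.794874 + (0.33/2)·(-0.649329 + (-0.918504)) = -1.053567
t=0.660000, y=-1.053567:
  k1 = f(0.660000, -1.053567) = -1.060505
  k2 = f(0.990000, -1.403534) = -2.063356
  y ← -1.053567 + (0.33/2)·(-1.060505 + (-2.063356)) = -1.569004
y(0.99) ≈ -1.5690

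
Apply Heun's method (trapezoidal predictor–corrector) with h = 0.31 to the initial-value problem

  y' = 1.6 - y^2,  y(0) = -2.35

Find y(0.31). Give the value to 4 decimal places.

Heun: k1 = f(t_n, y_n); k2 = f(t_n + h, y_n + h·k1); y_{n+1} = y_n + (h/2)·(k1 + k2).
t=0.000000, y=-2.350000:
  k1 = f(0.000000, -2.350000) = -3.922500
  k2 = f(0.310000, -3.565975) = -11.116178
  y ← -2.350000 + (0.31/2)·(-3.922500 + (-11.116178)) = -4.680995
y(0.31) ≈ -4.6810

-4.6810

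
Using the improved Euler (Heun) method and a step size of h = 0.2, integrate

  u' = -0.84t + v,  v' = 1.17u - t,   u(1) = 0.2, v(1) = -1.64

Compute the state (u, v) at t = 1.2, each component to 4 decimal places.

-0.3281, -1.8712

Heun on (u,v): k1 = f(t_n, state_n); k2 = f(t_n + h, state_n + h·k1); state_{n+1} = state_n + (h/2)·(k1 + k2).
1.000000: (0.200000, -1.640000)
  k1 = (-2.480000, -0.766000)
  predictor → (-0.296000, -1.793200)
  k2 = (-2.801200, -1.546320)
  → (-0.328120, -1.871232)
(u(1.2), v(1.2)) ≈ (-0.3281, -1.8712)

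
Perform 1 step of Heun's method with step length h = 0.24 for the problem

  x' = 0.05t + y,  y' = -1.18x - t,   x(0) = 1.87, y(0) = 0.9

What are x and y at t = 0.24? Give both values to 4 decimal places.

Heun on (x,y): k1 = f(t_n, state_n); k2 = f(t_n + h, state_n + h·k1); state_{n+1} = state_n + (h/2)·(k1 + k2).
0.000000: (1.870000, 0.900000)
  k1 = (0.900000, -2.206600)
  predictor → (2.086000, 0.370416)
  k2 = (0.382416, -2.701480)
  → (2.023890, 0.311030)
(x(0.24), y(0.24)) ≈ (2.0239, 0.3110)

2.0239, 0.3110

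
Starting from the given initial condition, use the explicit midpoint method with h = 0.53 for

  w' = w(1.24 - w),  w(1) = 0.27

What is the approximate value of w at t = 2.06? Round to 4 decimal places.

0.6309

Midpoint: k1 = f(t_n, w_n); k2 = f(t_n + h/2, w_n + (h/2)·k1); w_{n+1} = w_n + h·k2.
t=1.000000, w=0.270000:
  k1 = f(1.000000, 0.270000) = 0.261900
  k2 = f(1.265000, 0.339404) = 0.305666
  w ← 0.270000 + 0.53·0.305666 = 0.432003
t=1.530000, w=0.432003:
  k1 = f(1.530000, 0.432003) = 0.349057
  k2 = f(1.795000, 0.524503) = 0.375280
  w ← 0.432003 + 0.53·0.375280 = 0.630901
w(2.06) ≈ 0.6309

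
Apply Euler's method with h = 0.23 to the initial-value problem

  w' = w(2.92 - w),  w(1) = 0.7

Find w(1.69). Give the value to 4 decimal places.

Euler: w_{n+1} = w_n + h·f(t_n, w_n).
t=1.000000, w=0.700000: f=1.554000 → w ← 0.700000 + 0.23·1.554000 = 1.057420
t=1.230000, w=1.057420: f=1.969529 → w ← 1.057420 + 0.23·1.969529 = 1.510412
t=1.460000, w=1.510412: f=2.129059 → w ← 1.510412 + 0.23·2.129059 = 2.000095
w(1.69) ≈ 2.0001

2.0001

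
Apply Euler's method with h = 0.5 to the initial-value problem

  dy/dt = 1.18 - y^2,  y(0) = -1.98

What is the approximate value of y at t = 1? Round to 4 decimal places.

Euler: y_{n+1} = y_n + h·f(t_n, y_n).
t=0.000000, y=-1.980000: f=-2.740400 → y ← -1.980000 + 0.5·(-2.740400) = -3.350200
t=0.500000, y=-3.350200: f=-10.043840 → y ← -3.350200 + 0.5·(-10.043840) = -8.372120
y(1) ≈ -8.3721

-8.3721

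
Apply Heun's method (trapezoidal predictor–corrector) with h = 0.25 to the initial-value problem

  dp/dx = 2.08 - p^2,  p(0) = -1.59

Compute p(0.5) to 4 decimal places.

-2.1062

Heun: k1 = f(x_n, p_n); k2 = f(x_n + h, p_n + h·k1); p_{n+1} = p_n + (h/2)·(k1 + k2).
x=0.000000, p=-1.590000:
  k1 = f(0.000000, -1.590000) = -0.448100
  k2 = f(0.250000, -1.702025) = -0.816889
  p ← -1.590000 + (0.25/2)·(-0.448100 + (-0.816889)) = -1.748124
x=0.250000, p=-1.748124:
  k1 = f(0.250000, -1.748124) = -0.975936
  k2 = f(0.500000, -1.992108) = -1.888493
  p ← -1.748124 + (0.25/2)·(-0.975936 + (-1.888493)) = -2.106177
p(0.5) ≈ -2.1062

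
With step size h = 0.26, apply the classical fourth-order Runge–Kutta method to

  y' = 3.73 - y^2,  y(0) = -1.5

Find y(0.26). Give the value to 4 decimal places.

-0.9459

RK4: k1 = f(t_n, y_n); k2 = f(t_n + h/2, y_n + (h/2)·k1); k3 = f(t_n + h/2, y_n + (h/2)·k2); k4 = f(t_n + h, y_n + h·k3); y_{n+1} = y_n + (h/6)·(k1 + 2k2 + 2k3 + k4).
t=0.000000, y=-1.500000:
  k1 = f(0.000000, -1.500000) = 1.480000
  k2 = f(0.130000, -1.307600) = 2.020182
  k3 = f(0.130000, -1.237376) = 2.198900
  k4 = f(0.260000, -0.928286) = 2.868285
  y ← -1.500000 + (0.26/6)·(k1 + 2k2 + 2k3 + k4) = -0.945921
y(0.26) ≈ -0.9459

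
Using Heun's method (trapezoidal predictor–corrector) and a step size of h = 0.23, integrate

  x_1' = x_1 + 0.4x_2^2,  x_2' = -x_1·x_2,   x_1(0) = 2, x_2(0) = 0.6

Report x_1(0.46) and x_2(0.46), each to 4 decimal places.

3.1978, 0.2060

Heun on (x_1,x_2): k1 = f(s_n, state_n); k2 = f(s_n + h, state_n + h·k1); state_{n+1} = state_n + (h/2)·(k1 + k2).
0.000000: (2.000000, 0.600000)
  k1 = (2.144000, -1.200000)
  predictor → (2.493120, 0.324000)
  k2 = (2.535110, -0.807771)
  → (2.538098, 0.369106)
0.230000: (2.538098, 0.369106)
  k1 = (2.592593, -0.936828)
  predictor → (3.134394, 0.153636)
  k2 = (3.143836, -0.481556)
  → (3.197787, 0.205992)
(x_1(0.46), x_2(0.46)) ≈ (3.1978, 0.2060)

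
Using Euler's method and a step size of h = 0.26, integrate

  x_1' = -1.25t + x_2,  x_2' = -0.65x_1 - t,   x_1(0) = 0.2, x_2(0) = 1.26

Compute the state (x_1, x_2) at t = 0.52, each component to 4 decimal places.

Euler on (x_1,x_2): x_1_{n+1} = x_1_n + h·x_1', x_2_{n+1} = x_2_n + h·x_2'.
0.000000: (0.200000, 1.260000); f=(1.260000, -0.130000) → (0.527600, 1.226200)
0.260000: (0.527600, 1.226200); f=(0.901200, -0.602940) → (0.761912, 1.069436)
(x_1(0.52), x_2(0.52)) ≈ (0.7619, 1.0694)

0.7619, 1.0694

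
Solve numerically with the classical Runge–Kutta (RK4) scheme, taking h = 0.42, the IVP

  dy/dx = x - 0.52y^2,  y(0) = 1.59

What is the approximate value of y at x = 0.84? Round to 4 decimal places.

RK4: k1 = f(x_n, y_n); k2 = f(x_n + h/2, y_n + (h/2)·k1); k3 = f(x_n + h/2, y_n + (h/2)·k2); k4 = f(x_n + h, y_n + h·k3); y_{n+1} = y_n + (h/6)·(k1 + 2k2 + 2k3 + k4).
x=0.000000, y=1.590000:
  k1 = f(0.000000, 1.590000) = -1.314612
  k2 = f(0.210000, 1.313931) = -0.687736
  k3 = f(0.210000, 1.445575) = -0.876638
  k4 = f(0.420000, 1.221812) = -0.356269
  y ← 1.590000 + (0.42/6)·(k1 + 2k2 + 2k3 + k4) = 1.254026
x=0.420000, y=1.254026:
  k1 = f(0.420000, 1.254026) = -0.397742
  k2 = f(0.630000, 1.170500) = -0.082437
  k3 = f(0.630000, 1.236714) = -0.165320
  k4 = f(0.840000, 1.184591) = 0.110306
  y ← 1.254026 + (0.42/6)·(k1 + 2k2 + 2k3 + k4) = 1.199219
y(0.84) ≈ 1.1992

1.1992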